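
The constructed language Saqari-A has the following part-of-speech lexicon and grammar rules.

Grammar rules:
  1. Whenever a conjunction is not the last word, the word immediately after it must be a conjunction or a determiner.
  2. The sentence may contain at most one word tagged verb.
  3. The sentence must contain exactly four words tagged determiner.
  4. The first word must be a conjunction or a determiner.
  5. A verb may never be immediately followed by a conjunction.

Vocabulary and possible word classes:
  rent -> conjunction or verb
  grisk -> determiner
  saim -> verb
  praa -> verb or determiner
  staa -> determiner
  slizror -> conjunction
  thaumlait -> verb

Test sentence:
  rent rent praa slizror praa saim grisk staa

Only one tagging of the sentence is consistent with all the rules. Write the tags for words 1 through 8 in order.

Candidates per position — 1:rent {conjunction,verb}; 2:rent {conjunction,verb}; 3:praa {verb,determiner}; 4:slizror {conjunction}; 5:praa {verb,determiner}; 6:saim {verb}; 7:grisk {determiner}; 8:staa {determiner}.
If word 1 were verb, no tagging could satisfy rule 2; so word 1 is conjunction.
If word 2 were verb, no tagging could satisfy rule 1; so word 2 is conjunction.
If word 3 were verb, no tagging could satisfy rule 1; so word 3 is determiner.
If word 5 were verb, no tagging could satisfy rule 1; so word 5 is determiner.
The unique satisfying tagging is: conjunction conjunction determiner conjunction determiner verb determiner determiner.
Rule-by-rule: rule 1 ✓; rule 2 ✓; rule 3 ✓; rule 4 ✓; rule 5 ✓.

conjunction conjunction determiner conjunction determiner verb determiner determiner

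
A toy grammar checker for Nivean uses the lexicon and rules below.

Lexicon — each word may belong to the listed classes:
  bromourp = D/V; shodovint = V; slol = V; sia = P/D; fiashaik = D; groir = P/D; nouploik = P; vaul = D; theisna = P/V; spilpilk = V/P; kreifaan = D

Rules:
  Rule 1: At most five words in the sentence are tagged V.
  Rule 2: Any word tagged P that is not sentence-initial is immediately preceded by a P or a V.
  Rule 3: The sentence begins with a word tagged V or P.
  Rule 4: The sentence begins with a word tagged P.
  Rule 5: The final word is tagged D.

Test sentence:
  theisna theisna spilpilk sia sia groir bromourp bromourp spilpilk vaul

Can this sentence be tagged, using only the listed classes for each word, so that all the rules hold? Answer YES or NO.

Candidates per position — 1:theisna {P,V}; 2:theisna {P,V}; 3:spilpilk {V,P}; 4:sia {P,D}; 5:sia {P,D}; 6:groir {P,D}; 7:bromourp {D,V}; 8:bromourp {D,V}; 9:spilpilk {V,P}; 10:vaul {D}.
One satisfying assignment: P P V D D D D V P D.
Check: rule 1 ok; rule 2 ok; rule 3 ok; rule 4 ok; rule 5 ok.

YES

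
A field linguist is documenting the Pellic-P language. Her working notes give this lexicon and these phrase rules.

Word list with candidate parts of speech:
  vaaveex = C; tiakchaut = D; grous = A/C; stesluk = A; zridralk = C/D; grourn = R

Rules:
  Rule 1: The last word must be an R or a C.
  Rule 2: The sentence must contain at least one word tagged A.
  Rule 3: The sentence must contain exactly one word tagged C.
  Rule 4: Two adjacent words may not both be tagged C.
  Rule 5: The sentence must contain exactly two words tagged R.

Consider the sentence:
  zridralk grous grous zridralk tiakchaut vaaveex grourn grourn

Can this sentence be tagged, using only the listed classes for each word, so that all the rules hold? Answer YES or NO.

YES

Candidates per position — 1:zridralk {C,D}; 2:grous {A,C}; 3:grous {A,C}; 4:zridralk {C,D}; 5:tiakchaut {D}; 6:vaaveex {C}; 7:grourn {R}; 8:grourn {R}.
One satisfying assignment: D A A D D C R R.
Checking: rule 1 ok; rule 2 ok; rule 3 ok; rule 4 ok; rule 5 ok.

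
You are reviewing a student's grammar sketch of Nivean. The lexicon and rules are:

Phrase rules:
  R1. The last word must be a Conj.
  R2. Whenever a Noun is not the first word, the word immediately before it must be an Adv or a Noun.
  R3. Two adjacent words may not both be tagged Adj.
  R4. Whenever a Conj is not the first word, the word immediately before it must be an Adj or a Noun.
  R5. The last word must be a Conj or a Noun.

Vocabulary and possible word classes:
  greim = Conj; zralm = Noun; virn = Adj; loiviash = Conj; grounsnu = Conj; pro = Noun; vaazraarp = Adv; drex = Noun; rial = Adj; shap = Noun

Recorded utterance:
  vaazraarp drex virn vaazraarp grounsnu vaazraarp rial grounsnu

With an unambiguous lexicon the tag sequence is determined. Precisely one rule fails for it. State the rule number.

Fixed tagging: Adv Noun Adj Adv Conj Adv Adj Conj.
Checking each rule: R1 holds, R2 holds, R3 holds, R4 violated, R5 holds.
Only rule 4 fails.

4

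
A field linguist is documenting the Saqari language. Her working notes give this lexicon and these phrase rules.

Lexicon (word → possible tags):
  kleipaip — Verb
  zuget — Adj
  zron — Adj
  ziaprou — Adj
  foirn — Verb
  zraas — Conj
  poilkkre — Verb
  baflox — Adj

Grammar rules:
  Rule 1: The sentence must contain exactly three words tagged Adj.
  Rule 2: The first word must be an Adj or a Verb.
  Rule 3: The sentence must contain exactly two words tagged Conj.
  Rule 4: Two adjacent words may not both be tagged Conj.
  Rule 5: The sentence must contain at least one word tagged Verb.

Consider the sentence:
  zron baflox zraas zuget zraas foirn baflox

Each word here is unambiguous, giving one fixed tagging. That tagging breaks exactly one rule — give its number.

1

Fixed tagging: Adj Adj Conj Adj Conj Verb Adj.
Rule check: R1 fail, R2 pass, R3 pass, R4 pass, R5 pass.
Only rule 1 fails.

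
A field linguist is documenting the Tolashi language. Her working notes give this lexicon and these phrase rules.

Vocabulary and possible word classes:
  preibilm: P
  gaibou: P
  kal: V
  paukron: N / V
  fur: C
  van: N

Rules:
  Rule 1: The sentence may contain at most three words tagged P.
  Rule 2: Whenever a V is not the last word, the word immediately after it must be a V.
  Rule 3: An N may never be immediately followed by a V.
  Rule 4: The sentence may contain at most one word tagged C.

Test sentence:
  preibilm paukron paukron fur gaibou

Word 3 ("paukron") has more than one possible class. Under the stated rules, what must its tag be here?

Candidates per position — 1:preibilm {P}; 2:paukron {N,V}; 3:paukron {N,V}; 4:fur {C}; 5:gaibou {P}.
Position 2: V is ruled out by rule 2; that leaves N.
Position 3: V is ruled out by rule 2; that leaves N.
The unique satisfying tagging is: P N N C P.
Rule-by-rule: rule 1 holds; rule 2 holds; rule 3 holds; rule 4 holds.

N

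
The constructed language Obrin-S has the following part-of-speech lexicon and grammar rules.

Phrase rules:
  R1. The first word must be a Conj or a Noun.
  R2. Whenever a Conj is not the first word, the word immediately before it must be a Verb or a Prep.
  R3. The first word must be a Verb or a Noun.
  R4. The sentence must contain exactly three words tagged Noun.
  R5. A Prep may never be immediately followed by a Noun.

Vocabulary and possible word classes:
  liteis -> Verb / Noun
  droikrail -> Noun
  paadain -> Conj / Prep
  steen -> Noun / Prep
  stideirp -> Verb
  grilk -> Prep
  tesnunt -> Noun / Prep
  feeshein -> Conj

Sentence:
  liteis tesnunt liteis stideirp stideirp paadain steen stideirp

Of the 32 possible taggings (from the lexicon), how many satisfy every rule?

Candidates per position — 1:liteis {Verb,Noun}; 2:tesnunt {Noun,Prep}; 3:liteis {Verb,Noun}; 4:stideirp {Verb}; 5:stideirp {Verb}; 6:paadain {Conj,Prep}; 7:steen {Noun,Prep}; 8:stideirp {Verb}.
There are 32 candidate sequences in total.
The sequences that satisfy every rule: Noun Noun Verb Verb Verb Conj Noun Verb; Noun Noun Noun Verb Verb Conj Prep Verb; Noun Noun Noun Verb Verb Prep Prep Verb.
Count = 3.

3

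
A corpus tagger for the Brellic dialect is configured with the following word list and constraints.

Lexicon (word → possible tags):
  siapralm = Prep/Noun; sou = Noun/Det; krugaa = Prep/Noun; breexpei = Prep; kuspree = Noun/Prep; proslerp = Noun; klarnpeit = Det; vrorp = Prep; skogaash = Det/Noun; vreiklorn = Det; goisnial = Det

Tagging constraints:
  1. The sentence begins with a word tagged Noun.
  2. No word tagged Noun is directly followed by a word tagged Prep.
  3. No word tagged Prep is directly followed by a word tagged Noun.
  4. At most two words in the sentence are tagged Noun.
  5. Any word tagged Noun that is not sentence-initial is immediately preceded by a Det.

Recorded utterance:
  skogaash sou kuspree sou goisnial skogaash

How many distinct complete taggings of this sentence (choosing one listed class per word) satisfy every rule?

3

Candidates per position — 1:skogaash {Det,Noun}; 2:sou {Noun,Det}; 3:kuspree {Noun,Prep}; 4:sou {Noun,Det}; 5:goisnial {Det}; 6:skogaash {Det,Noun}.
There are 32 candidate sequences in total.
The sequences that satisfy every rule: Noun Det Noun Det Det Det; Noun Det Prep Det Det Det; Noun Det Prep Det Det Noun.
Count = 3.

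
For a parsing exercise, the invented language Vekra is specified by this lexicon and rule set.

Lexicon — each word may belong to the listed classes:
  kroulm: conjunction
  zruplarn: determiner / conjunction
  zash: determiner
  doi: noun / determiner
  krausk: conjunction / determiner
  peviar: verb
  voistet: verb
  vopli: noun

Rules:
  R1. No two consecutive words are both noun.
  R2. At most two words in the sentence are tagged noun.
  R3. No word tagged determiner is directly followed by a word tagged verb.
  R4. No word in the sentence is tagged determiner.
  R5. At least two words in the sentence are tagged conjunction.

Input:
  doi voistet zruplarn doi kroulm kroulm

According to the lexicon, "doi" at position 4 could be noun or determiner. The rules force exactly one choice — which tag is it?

noun

Candidates per position — 1:doi {noun,determiner}; 2:voistet {verb}; 3:zruplarn {determiner,conjunction}; 4:doi {noun,determiner}; 5:kroulm {conjunction}; 6:kroulm {conjunction}.
At position 1, choosing determiner makes rule 3 impossible to satisfy; hence noun.
At position 3, choosing determiner makes rule 4 impossible to satisfy; hence conjunction.
At position 4, choosing determiner makes rule 4 impossible to satisfy; hence noun.
The unique satisfying tagging is: noun verb conjunction noun conjunction conjunction.
Rule-by-rule: rule 1 ✓; rule 2 ✓; rule 3 ✓; rule 4 ✓; rule 5 ✓.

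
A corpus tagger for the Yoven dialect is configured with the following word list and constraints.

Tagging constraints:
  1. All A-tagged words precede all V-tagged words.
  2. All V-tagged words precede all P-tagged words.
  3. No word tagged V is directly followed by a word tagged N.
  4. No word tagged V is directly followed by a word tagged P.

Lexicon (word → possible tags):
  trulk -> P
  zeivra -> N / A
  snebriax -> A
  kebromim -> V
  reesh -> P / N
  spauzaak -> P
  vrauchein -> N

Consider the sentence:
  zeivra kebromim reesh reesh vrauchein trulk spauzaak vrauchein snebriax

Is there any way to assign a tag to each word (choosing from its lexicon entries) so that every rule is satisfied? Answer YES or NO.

NO

Candidates per position — 1:zeivra {N,A}; 2:kebromim {V}; 3:reesh {P,N}; 4:reesh {P,N}; 5:vrauchein {N}; 6:trulk {P}; 7:spauzaak {P}; 8:vrauchein {N}; 9:snebriax {A}.
Rule 1 cannot be satisfied by any choice of tags from the lexicon.
So there is no consistent tagging.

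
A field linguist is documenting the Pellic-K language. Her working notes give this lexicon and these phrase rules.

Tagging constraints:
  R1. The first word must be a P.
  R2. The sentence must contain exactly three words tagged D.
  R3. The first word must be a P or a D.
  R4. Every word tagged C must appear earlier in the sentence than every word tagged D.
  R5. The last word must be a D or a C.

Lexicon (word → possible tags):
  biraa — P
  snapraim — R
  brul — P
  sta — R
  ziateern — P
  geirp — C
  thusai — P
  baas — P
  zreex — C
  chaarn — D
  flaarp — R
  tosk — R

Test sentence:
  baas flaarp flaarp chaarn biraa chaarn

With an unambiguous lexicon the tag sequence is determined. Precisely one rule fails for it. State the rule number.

Fixed tagging: P R R D P D.
Rule check: R1 ok, R2 fails, R3 ok, R4 ok, R5 ok.
Only rule 2 fails.

2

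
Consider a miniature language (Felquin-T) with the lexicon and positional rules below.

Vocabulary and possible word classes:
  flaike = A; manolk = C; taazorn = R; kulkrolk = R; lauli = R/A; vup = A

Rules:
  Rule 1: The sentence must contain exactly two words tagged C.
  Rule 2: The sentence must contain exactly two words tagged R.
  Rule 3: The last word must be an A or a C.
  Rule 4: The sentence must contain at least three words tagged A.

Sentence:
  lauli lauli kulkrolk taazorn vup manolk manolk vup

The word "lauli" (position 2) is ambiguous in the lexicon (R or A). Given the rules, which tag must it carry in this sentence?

A

Candidates per position — 1:lauli {R,A}; 2:lauli {R,A}; 3:kulkrolk {R}; 4:taazorn {R}; 5:vup {A}; 6:manolk {C}; 7:manolk {C}; 8:vup {A}.
At position 1, choosing R makes rule 2 impossible to satisfy; hence A.
At position 2, choosing R makes rule 2 impossible to satisfy; hence A.
That leaves exactly one tagging: A A R R A C C A.
Rule-by-rule: rule 1 ok; rule 2 ok; rule 3 ok; rule 4 ok.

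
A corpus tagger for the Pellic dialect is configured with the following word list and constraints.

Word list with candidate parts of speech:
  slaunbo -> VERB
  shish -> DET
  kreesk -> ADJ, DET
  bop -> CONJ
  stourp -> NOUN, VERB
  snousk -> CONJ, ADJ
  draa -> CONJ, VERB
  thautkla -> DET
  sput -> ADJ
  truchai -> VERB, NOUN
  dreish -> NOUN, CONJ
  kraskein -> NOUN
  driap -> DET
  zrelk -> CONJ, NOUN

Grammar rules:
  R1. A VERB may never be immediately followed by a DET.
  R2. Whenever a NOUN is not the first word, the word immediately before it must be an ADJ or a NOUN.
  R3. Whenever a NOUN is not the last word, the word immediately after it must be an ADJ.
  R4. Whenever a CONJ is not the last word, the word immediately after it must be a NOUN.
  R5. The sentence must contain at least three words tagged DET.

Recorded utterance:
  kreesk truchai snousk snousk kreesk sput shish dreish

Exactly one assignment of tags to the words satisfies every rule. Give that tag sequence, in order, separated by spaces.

Candidates per position — 1:kreesk {ADJ,DET}; 2:truchai {VERB,NOUN}; 3:snousk {CONJ,ADJ}; 4:snousk {CONJ,ADJ}; 5:kreesk {ADJ,DET}; 6:sput {ADJ}; 7:shish {DET}; 8:dreish {NOUN,CONJ}.
Word 1 cannot be ADJ — rule 5 would then fail for every completion. It is DET.
Word 2 cannot be NOUN — rule 2 would then fail for every completion. It is VERB.
Word 3 cannot be CONJ — rule 4 would then fail for every completion. It is ADJ.
Word 4 cannot be CONJ — rule 4 would then fail for every completion. It is ADJ.
Word 5 cannot be ADJ — rule 5 would then fail for every completion. It is DET.
Word 8 cannot be NOUN — rule 2 would then fail for every completion. It is CONJ.
The only consistent sequence is: DET VERB ADJ ADJ DET ADJ DET CONJ.
Checking: rule 1 satisfied; rule 2 satisfied; rule 3 satisfied; rule 4 satisfied; rule 5 satisfied.

DET VERB ADJ ADJ DET ADJ DET CONJ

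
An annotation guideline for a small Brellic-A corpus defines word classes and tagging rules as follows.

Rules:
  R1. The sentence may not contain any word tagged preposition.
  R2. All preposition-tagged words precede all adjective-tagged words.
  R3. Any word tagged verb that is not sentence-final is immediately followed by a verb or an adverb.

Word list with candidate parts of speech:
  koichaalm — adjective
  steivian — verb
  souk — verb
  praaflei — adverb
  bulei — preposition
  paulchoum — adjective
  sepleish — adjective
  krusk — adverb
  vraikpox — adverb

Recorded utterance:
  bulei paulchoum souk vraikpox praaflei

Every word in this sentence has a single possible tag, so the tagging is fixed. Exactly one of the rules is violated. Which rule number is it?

1

Fixed tagging: preposition adjective verb adverb adverb.
Checking each rule: R1 ✗, R2 ✓, R3 ✓.
Only rule 1 fails.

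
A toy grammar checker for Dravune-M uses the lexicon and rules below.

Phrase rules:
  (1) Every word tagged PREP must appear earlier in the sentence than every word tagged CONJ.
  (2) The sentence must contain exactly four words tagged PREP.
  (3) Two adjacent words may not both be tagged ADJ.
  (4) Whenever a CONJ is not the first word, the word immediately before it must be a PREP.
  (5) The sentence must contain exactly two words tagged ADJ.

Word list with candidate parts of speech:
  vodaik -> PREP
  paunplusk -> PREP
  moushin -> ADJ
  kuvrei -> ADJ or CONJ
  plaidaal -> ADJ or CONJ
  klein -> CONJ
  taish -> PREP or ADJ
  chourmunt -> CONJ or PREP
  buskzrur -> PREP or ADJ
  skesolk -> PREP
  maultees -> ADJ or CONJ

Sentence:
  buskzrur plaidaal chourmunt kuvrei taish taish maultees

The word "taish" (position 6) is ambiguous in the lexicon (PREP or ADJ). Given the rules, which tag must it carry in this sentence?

PREP

Candidates per position — 1:buskzrur {PREP,ADJ}; 2:plaidaal {ADJ,CONJ}; 3:chourmunt {CONJ,PREP}; 4:kuvrei {ADJ,CONJ}; 5:taish {PREP,ADJ}; 6:taish {PREP,ADJ}; 7:maultees {ADJ,CONJ}.
Position 1: tagging it ADJ would leave rule 2 unsatisfiable, so it must be PREP.
Position 3: tagging it CONJ would leave rule 2 unsatisfiable, so it must be PREP.
Position 5: tagging it ADJ would leave rule 2 unsatisfiable, so it must be PREP.
Position 6: tagging it ADJ would leave rule 2 unsatisfiable, so it must be PREP.
Position 2: tagging it CONJ would leave rule 1 unsatisfiable, so it must be ADJ.
Position 4: tagging it CONJ would leave rule 1 unsatisfiable, so it must be ADJ.
Position 7: tagging it ADJ would leave rule 5 unsatisfiable, so it must be CONJ.
That leaves exactly one tagging: PREP ADJ PREP ADJ PREP PREP CONJ.
Checking: rule 1 holds; rule 2 holds; rule 3 holds; rule 4 holds; rule 5 holds.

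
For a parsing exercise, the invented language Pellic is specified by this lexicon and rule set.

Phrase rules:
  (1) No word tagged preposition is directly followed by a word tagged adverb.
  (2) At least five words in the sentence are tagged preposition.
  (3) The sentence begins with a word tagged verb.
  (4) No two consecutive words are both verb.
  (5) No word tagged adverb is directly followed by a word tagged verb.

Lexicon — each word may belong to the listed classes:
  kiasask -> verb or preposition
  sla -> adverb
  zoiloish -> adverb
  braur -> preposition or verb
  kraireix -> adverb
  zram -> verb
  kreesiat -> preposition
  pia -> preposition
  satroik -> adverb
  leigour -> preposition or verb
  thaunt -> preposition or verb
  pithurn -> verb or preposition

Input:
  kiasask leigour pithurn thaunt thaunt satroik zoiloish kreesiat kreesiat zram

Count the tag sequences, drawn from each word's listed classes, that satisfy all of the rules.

Candidates per position — 1:kiasask {verb,preposition}; 2:leigour {preposition,verb}; 3:pithurn {verb,preposition}; 4:thaunt {preposition,verb}; 5:thaunt {preposition,verb}; 6:satroik {adverb}; 7:zoiloish {adverb}; 8:kreesiat {preposition}; 9:kreesiat {preposition}; 10:zram {verb}.
There are 32 candidate sequences in total.
The sequences that satisfy every rule: verb preposition preposition preposition verb adverb adverb preposition preposition verb.
Count = 1.

1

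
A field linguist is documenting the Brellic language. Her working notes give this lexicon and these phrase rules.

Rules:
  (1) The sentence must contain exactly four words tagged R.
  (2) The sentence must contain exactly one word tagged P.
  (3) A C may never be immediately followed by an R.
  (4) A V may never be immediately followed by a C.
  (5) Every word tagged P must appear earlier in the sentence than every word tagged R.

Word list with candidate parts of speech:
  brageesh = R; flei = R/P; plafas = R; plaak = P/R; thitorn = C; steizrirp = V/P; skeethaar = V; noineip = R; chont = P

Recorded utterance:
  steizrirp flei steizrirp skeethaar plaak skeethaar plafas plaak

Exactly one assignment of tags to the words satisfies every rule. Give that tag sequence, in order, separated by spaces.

Candidates per position — 1:steizrirp {V,P}; 2:flei {R,P}; 3:steizrirp {V,P}; 4:skeethaar {V}; 5:plaak {P,R}; 6:skeethaar {V}; 7:plafas {R}; 8:plaak {P,R}.
Position 2: P is ruled out by rule 1; that leaves R.
Position 3: P is ruled out by rule 5; that leaves V.
Position 5: P is ruled out by rule 1; that leaves R.
Position 8: P is ruled out by rule 1; that leaves R.
Position 1: V is ruled out by rule 2; that leaves P.
The only consistent sequence is: P R V V R V R R.
Checking: rule 1 satisfied; rule 2 satisfied; rule 3 satisfied; rule 4 satisfied; rule 5 satisfied.

P R V V R V R R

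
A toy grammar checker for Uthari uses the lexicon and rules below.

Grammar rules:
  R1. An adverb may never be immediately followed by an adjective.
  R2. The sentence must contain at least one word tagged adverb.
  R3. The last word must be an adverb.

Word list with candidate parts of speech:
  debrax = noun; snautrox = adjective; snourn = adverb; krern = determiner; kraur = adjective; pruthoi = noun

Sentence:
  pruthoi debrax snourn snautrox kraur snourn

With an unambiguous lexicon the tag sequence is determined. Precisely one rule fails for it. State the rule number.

1

Fixed tagging: noun noun adverb adjective adjective adverb.
Applying the rules: R1 violated, R2 holds, R3 holds.
Only rule 1 fails.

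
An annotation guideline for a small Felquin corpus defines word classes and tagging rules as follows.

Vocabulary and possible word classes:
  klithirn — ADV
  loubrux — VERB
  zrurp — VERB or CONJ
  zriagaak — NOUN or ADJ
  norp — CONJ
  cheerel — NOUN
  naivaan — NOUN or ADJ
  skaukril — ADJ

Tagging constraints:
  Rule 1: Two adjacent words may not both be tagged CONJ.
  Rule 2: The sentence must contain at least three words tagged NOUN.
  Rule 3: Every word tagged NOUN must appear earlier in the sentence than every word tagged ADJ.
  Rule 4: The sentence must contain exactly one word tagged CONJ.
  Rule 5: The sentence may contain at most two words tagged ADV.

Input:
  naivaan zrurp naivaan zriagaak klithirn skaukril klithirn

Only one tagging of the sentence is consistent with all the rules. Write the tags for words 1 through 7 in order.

Candidates per position — 1:naivaan {NOUN,ADJ}; 2:zrurp {VERB,CONJ}; 3:naivaan {NOUN,ADJ}; 4:zriagaak {NOUN,ADJ}; 5:klithirn {ADV}; 6:skaukril {ADJ}; 7:klithirn {ADV}.
Position 1: tagging it ADJ would leave rule 2 unsatisfiable, so it must be NOUN.
Position 2: tagging it VERB would leave rule 4 unsatisfiable, so it must be CONJ.
Position 3: tagging it ADJ would leave rule 2 unsatisfiable, so it must be NOUN.
Position 4: tagging it ADJ would leave rule 2 unsatisfiable, so it must be NOUN.
The only consistent sequence is: NOUN CONJ NOUN NOUN ADV ADJ ADV.
Check: rule 1 ok; rule 2 ok; rule 3 ok; rule 4 ok; rule 5 ok.

NOUN CONJ NOUN NOUN ADV ADJ ADV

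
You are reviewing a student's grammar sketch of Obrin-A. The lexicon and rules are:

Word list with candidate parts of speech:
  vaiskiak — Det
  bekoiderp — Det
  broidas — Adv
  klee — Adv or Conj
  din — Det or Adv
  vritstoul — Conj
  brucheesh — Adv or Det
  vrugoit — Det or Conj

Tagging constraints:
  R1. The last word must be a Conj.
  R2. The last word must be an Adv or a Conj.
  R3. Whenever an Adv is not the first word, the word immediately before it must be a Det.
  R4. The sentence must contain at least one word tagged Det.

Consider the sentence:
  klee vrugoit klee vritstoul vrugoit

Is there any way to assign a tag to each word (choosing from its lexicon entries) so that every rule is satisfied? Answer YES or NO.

YES

Candidates per position — 1:klee {Adv,Conj}; 2:vrugoit {Det,Conj}; 3:klee {Adv,Conj}; 4:vritstoul {Conj}; 5:vrugoit {Det,Conj}.
One satisfying assignment: Conj Det Adv Conj Conj.
Checking: rule 1 satisfied; rule 2 satisfied; rule 3 satisfied; rule 4 satisfied.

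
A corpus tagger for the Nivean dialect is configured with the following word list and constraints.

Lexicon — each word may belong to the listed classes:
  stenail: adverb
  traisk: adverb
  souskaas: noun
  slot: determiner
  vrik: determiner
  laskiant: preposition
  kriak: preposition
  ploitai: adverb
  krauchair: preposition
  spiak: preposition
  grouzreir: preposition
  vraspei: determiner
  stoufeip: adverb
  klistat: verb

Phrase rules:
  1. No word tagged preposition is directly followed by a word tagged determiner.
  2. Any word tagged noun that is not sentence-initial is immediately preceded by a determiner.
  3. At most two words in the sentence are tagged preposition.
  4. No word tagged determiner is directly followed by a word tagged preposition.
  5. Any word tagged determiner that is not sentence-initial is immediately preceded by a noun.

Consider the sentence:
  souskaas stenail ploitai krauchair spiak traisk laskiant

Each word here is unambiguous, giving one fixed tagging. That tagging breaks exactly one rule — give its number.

Fixed tagging: noun adverb adverb preposition preposition adverb preposition.
Applying the rules: R1 ok, R2 ok, R3 fails, R4 ok, R5 ok.
Only rule 3 fails.

3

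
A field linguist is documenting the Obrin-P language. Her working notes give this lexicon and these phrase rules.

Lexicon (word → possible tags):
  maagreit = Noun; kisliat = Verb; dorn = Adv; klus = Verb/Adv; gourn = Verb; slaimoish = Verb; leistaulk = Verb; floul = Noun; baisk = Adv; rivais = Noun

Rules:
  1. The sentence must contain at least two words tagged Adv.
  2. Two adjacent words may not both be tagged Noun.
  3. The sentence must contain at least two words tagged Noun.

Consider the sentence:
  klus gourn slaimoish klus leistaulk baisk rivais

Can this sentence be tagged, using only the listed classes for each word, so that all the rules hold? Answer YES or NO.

NO

Candidates per position — 1:klus {Verb,Adv}; 2:gourn {Verb}; 3:slaimoish {Verb}; 4:klus {Verb,Adv}; 5:leistaulk {Verb}; 6:baisk {Adv}; 7:rivais {Noun}.
Rule 3 cannot be satisfied by any choice of tags from the lexicon.
So there is no consistent tagging.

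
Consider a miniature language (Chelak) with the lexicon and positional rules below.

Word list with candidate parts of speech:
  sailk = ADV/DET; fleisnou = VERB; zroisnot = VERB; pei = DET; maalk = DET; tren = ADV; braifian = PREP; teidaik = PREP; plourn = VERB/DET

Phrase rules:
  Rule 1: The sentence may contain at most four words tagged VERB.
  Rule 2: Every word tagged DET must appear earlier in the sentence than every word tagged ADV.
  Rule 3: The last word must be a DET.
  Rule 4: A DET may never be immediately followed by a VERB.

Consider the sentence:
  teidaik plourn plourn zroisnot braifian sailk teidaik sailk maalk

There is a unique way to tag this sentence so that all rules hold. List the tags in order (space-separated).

Candidates per position — 1:teidaik {PREP}; 2:plourn {VERB,DET}; 3:plourn {VERB,DET}; 4:zroisnot {VERB}; 5:braifian {PREP}; 6:sailk {ADV,DET}; 7:teidaik {PREP}; 8:sailk {ADV,DET}; 9:maalk {DET}.
Word 2 cannot be DET — rule 4 would then fail for every completion. It is VERB.
Word 3 cannot be DET — rule 4 would then fail for every completion. It is VERB.
Word 6 cannot be ADV — rule 2 would then fail for every completion. It is DET.
Word 8 cannot be ADV — rule 2 would then fail for every completion. It is DET.
The only consistent sequence is: PREP VERB VERB VERB PREP DET PREP DET DET.
Verifying each rule — rule 1 satisfied; rule 2 satisfied; rule 3 satisfied; rule 4 satisfied.

PREP VERB VERB VERB PREP DET PREP DET DET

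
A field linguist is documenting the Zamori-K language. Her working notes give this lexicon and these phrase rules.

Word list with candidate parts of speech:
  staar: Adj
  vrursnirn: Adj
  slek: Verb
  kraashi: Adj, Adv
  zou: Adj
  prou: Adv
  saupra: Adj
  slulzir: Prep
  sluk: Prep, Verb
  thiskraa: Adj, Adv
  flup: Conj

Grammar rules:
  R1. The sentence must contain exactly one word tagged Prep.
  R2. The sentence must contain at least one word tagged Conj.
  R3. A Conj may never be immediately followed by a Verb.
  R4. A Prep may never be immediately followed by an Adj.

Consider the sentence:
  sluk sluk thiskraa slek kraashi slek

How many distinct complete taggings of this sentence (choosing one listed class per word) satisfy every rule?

Candidates per position — 1:sluk {Prep,Verb}; 2:sluk {Prep,Verb}; 3:thiskraa {Adj,Adv}; 4:slek {Verb}; 5:kraashi {Adj,Adv}; 6:slek {Verb}.
There are 16 candidate sequences in total.
Rule 2 cannot be satisfied by any choice of tags from the lexicon.
So there is no consistent tagging.
Count = 0.

0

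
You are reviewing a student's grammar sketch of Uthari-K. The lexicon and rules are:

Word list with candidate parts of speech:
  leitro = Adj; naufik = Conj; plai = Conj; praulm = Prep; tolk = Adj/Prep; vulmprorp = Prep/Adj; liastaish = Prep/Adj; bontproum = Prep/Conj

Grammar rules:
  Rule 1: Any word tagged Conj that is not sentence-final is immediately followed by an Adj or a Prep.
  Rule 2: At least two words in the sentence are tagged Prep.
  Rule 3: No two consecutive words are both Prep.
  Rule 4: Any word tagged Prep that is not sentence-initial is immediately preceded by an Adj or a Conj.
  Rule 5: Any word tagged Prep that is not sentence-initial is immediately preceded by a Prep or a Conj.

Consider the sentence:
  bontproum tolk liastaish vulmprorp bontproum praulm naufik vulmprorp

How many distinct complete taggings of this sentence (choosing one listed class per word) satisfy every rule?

5

Candidates per position — 1:bontproum {Prep,Conj}; 2:tolk {Adj,Prep}; 3:liastaish {Prep,Adj}; 4:vulmprorp {Prep,Adj}; 5:bontproum {Prep,Conj}; 6:praulm {Prep}; 7:naufik {Conj}; 8:vulmprorp {Prep,Adj}.
There are 64 candidate sequences in total.
The sequences that satisfy every rule: Prep Adj Adj Adj Conj Prep Conj Prep; Prep Adj Adj Adj Conj Prep Conj Adj; Conj Adj Adj Adj Conj Prep Conj Prep; Conj Prep Adj Adj Conj Prep Conj Prep; Conj Prep Adj Adj Conj Prep Conj Adj.
Count = 5.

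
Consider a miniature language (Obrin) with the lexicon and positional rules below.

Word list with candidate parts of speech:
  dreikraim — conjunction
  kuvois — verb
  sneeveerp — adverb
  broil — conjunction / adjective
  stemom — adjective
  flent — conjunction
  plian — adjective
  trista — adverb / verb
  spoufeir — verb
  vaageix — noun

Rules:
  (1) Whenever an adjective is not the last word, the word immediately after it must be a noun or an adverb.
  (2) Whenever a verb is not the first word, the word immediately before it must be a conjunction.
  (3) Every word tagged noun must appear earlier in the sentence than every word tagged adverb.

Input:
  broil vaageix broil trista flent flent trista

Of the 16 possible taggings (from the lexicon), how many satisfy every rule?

12

Candidates per position — 1:broil {conjunction,adjective}; 2:vaageix {noun}; 3:broil {conjunction,adjective}; 4:trista {adverb,verb}; 5:flent {conjunction}; 6:flent {conjunction}; 7:trista {adverb,verb}.
There are 16 candidate sequences in total.
Checking each against the rules leaves 12 sequences.
Count = 12.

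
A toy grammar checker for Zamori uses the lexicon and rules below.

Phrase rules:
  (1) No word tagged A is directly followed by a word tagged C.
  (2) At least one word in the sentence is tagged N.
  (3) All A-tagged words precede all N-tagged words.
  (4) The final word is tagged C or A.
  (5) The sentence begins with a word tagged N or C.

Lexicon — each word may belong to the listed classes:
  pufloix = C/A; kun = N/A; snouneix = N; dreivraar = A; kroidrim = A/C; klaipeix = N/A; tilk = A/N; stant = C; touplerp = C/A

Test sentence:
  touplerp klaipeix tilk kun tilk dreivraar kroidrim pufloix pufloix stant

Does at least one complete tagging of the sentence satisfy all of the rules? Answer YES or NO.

NO

Candidates per position — 1:touplerp {C,A}; 2:klaipeix {N,A}; 3:tilk {A,N}; 4:kun {N,A}; 5:tilk {A,N}; 6:dreivraar {A}; 7:kroidrim {A,C}; 8:pufloix {C,A}; 9:pufloix {C,A}; 10:stant {C}.
Rule 1 cannot be satisfied by any choice of tags from the lexicon.
So there is no consistent tagging.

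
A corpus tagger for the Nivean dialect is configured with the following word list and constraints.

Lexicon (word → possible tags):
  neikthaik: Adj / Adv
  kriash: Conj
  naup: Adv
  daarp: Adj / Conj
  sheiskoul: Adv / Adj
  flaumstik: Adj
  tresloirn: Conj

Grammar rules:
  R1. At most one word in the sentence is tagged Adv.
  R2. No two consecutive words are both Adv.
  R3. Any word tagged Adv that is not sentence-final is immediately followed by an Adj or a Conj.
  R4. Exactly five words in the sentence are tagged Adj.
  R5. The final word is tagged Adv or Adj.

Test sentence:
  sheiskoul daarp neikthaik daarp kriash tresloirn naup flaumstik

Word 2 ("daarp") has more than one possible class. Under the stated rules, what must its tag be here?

Candidates per position — 1:sheiskoul {Adv,Adj}; 2:daarp {Adj,Conj}; 3:neikthaik {Adj,Adv}; 4:daarp {Adj,Conj}; 5:kriash {Conj}; 6:tresloirn {Conj}; 7:naup {Adv}; 8:flaumstik {Adj}.
If word 1 were Adv, no tagging could satisfy rule 1; so word 1 is Adj.
If word 2 were Conj, no tagging could satisfy rule 4; so word 2 is Adj.
If word 3 were Adv, no tagging could satisfy rule 1; so word 3 is Adj.
If word 4 were Conj, no tagging could satisfy rule 4; so word 4 is Adj.
The unique satisfying tagging is: Adj Adj Adj Adj Conj Conj Adv Adj.
Check: rule 1 satisfied; rule 2 satisfied; rule 3 satisfied; rule 4 satisfied; rule 5 satisfied.

Adj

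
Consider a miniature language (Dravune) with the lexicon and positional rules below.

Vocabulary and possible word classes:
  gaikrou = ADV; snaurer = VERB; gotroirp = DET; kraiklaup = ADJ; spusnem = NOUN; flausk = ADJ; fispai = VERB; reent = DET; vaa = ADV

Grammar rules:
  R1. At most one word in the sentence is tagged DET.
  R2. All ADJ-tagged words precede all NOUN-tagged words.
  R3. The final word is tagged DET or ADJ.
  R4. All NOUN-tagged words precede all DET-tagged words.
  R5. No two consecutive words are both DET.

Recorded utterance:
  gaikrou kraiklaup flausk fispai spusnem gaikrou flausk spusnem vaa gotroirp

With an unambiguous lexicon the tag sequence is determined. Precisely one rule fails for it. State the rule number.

2

Fixed tagging: ADV ADJ ADJ VERB NOUN ADV ADJ NOUN ADV DET.
Checking each rule: R1 holds, R2 violated, R3 holds, R4 holds, R5 holds.
Only rule 2 fails.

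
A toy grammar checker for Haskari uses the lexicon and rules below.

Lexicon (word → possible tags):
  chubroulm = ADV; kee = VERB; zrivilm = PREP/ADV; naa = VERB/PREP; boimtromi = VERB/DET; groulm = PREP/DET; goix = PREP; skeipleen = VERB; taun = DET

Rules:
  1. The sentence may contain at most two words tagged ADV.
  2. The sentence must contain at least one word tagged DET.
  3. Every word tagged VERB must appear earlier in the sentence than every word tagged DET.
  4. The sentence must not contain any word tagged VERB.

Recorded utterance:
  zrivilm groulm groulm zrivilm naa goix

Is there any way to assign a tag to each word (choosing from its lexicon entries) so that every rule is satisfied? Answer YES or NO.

Candidates per position — 1:zrivilm {PREP,ADV}; 2:groulm {PREP,DET}; 3:groulm {PREP,DET}; 4:zrivilm {PREP,ADV}; 5:naa {VERB,PREP}; 6:goix {PREP}.
One satisfying assignment: ADV DET PREP ADV PREP PREP.
Rule-by-rule: rule 1 ✓; rule 2 ✓; rule 3 ✓; rule 4 ✓.

YES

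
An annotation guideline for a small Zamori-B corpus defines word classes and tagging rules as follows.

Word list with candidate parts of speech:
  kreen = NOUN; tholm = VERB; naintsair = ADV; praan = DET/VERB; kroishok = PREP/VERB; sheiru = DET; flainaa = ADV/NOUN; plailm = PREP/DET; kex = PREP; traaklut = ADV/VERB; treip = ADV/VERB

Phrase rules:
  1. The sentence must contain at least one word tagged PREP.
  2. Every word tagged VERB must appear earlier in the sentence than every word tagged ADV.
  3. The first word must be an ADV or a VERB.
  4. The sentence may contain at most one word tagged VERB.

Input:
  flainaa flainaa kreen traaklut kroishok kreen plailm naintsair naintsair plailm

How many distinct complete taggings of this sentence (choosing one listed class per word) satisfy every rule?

Candidates per position — 1:flainaa {ADV,NOUN}; 2:flainaa {ADV,NOUN}; 3:kreen {NOUN}; 4:traaklut {ADV,VERB}; 5:kroishok {PREP,VERB}; 6:kreen {NOUN}; 7:plailm {PREP,DET}; 8:naintsair {ADV}; 9:naintsair {ADV}; 10:plailm {PREP,DET}.
There are 64 candidate sequences in total.
Checking each against the rules leaves 8 sequences.
Count = 8.

8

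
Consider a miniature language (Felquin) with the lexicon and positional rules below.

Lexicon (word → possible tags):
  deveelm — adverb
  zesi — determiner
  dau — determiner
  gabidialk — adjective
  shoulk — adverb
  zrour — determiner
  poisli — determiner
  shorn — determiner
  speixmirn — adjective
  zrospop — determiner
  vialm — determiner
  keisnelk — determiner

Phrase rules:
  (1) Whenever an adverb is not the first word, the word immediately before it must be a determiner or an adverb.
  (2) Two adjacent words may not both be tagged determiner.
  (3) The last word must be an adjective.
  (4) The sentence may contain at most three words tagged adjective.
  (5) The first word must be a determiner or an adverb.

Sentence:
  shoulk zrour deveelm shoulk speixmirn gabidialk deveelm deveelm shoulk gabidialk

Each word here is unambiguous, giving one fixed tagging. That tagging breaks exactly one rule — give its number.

Fixed tagging: adverb determiner adverb adverb adjective adjective adverb adverb adverb adjective.
Checking each rule: R1 fails, R2 ok, R3 ok, R4 ok, R5 ok.
Only rule 1 fails.

1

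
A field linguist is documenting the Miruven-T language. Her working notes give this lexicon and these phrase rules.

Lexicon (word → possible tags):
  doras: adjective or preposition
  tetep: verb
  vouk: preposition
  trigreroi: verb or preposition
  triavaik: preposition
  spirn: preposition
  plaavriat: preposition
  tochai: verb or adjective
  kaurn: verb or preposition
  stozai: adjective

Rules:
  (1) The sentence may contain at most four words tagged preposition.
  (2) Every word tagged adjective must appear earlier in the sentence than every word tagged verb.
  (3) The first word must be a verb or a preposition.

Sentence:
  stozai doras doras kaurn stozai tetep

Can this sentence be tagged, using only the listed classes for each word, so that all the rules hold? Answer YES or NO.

Candidates per position — 1:stozai {adjective}; 2:doras {adjective,preposition}; 3:doras {adjective,preposition}; 4:kaurn {verb,preposition}; 5:stozai {adjective}; 6:tetep {verb}.
Rule 3 cannot be satisfied by any choice of tags from the lexicon.
So there is no consistent tagging.

NO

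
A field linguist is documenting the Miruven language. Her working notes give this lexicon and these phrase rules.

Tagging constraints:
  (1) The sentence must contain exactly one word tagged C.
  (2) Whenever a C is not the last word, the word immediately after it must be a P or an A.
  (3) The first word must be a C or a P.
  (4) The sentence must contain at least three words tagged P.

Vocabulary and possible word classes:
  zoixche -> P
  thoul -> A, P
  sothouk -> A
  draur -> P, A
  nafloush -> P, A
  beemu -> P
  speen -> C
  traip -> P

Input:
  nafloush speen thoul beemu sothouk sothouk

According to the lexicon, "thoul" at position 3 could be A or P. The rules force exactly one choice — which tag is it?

P

Candidates per position — 1:nafloush {P,A}; 2:speen {C}; 3:thoul {A,P}; 4:beemu {P}; 5:sothouk {A}; 6:sothouk {A}.
At position 1, choosing A makes rule 3 impossible to satisfy; hence P.
At position 3, choosing A makes rule 4 impossible to satisfy; hence P.
The unique satisfying tagging is: P C P P A A.
Checking: rule 1 holds; rule 2 holds; rule 3 holds; rule 4 holds.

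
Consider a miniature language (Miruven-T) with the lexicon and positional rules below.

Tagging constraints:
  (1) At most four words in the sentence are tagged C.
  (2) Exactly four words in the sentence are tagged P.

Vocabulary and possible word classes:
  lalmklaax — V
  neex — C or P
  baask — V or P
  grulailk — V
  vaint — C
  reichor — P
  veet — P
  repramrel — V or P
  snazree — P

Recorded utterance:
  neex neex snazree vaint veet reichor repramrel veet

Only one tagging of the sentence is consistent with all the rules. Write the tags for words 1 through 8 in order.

C C P C P P V P

Candidates per position — 1:neex {C,P}; 2:neex {C,P}; 3:snazree {P}; 4:vaint {C}; 5:veet {P}; 6:reichor {P}; 7:repramrel {V,P}; 8:veet {P}.
At position 1, choosing P makes rule 2 impossible to satisfy; hence C.
At position 2, choosing P makes rule 2 impossible to satisfy; hence C.
At position 7, choosing P makes rule 2 impossible to satisfy; hence V.
The unique satisfying tagging is: C C P C P P V P.
Check: rule 1 satisfied; rule 2 satisfied.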